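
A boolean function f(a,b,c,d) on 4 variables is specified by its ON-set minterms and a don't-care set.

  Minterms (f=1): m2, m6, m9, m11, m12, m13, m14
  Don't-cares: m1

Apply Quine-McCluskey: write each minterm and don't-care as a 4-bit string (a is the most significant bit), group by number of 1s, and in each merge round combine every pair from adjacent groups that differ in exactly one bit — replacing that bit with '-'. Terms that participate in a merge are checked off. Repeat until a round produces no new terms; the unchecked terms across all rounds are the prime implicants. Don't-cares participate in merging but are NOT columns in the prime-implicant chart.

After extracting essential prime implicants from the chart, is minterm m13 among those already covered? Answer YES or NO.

NO

Round 0: 0001✓ 0010✓ 0110✓ 1001✓ 1011✓ 1100✓ 1101✓ 1110✓
Round 1: -001 -110 0-10 1-01 10-1 11-0 110-
PIs = {-001, -110, 0-10, 1-01, 10-1, 11-0, 110-}
Coverage chart:
  m2: 0-10 ←essential
  m6: -110,0-10
  m9: -001,1-01,10-1
  m11: 10-1 ←essential
  m12: 11-0,110-
  m13: 1-01,110-
  m14: -110,11-0
Essential: 0-10, 10-1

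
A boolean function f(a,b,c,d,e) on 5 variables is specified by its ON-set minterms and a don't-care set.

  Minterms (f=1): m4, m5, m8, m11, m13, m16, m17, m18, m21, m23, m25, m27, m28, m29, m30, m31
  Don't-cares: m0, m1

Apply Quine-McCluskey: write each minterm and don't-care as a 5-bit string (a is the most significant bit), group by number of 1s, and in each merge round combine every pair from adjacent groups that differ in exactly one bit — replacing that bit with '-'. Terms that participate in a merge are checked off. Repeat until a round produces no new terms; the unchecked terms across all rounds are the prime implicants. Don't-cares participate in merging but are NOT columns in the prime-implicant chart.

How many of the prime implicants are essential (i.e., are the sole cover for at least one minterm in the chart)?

7

[col 0] 00000*, 00001*, 00100*, 00101*, 01000*, 01011*, 01101*, 10000*, 10001*, 10010*, 10101*, 10111*, 11001*, 11011*, 11100*, 11101*, 11110*, 11111*
[col 1] -0000*, -0001*, -0101*, -1011, -1101*, 0-000, 0-101*, 00-00*, 00-01*, 0000-*, 0010-*, 1-001*, 1-101*, 1-111*, 10-01*, 100-0, 1000-*, 101-1*, 11-01*, 11-11*, 110-1*, 111-0*, 111-1*, 1110-*, 1111-*
[col 2] --101, -0-01, -000-, 00-0-, 1--01, 1-1-1, 11--1, 111--
Prime implicants: --101, -0-01, -000-, -1011, 0-000, 00-0-, 1--01, 1-1-1, 100-0, 11--1, 111--
PI chart (minterm → PIs covering it):
  4 | 00-0-  (sole → essential)
  5 | --101,-0-01,00-0-
  8 | 0-000  (sole → essential)
  11 | -1011  (sole → essential)
  13 | --101  (sole → essential)
  16 | -000-,100-0
  17 | -0-01,-000-,1--01
  18 | 100-0  (sole → essential)
  21 | --101,-0-01,1--01,1-1-1
  23 | 1-1-1  (sole → essential)
  25 | 1--01,11--1
  27 | -1011,11--1
  28 | 111--  (sole → essential)
  29 | --101,1--01,1-1-1,11--1,111--
  30 | 111--  (sole → essential)
  31 | 1-1-1,11--1,111--
Essential prime implicants: --101, -1011, 0-000, 00-0-, 1-1-1, 100-0, 111--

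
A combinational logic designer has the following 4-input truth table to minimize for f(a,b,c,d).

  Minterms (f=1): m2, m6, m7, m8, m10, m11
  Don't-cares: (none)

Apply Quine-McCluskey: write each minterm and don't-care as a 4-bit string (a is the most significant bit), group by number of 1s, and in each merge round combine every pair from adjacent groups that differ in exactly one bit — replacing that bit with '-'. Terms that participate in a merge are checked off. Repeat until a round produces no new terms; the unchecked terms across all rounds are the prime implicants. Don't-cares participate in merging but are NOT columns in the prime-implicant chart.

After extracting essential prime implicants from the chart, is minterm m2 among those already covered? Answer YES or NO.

NO

Round 0: 0010✓ 0110✓ 0111✓ 1000✓ 1010✓ 1011✓
Round 1: -010 0-10 011- 10-0 101-
PIs = {-010, 0-10, 011-, 10-0, 101-}
Coverage chart:
  m2: -010,0-10
  m6: 0-10,011-
  m7: 011- ←essential
  m8: 10-0 ←essential
  m10: -010,10-0,101-
  m11: 101- ←essential
Essential: 011-, 10-0, 101-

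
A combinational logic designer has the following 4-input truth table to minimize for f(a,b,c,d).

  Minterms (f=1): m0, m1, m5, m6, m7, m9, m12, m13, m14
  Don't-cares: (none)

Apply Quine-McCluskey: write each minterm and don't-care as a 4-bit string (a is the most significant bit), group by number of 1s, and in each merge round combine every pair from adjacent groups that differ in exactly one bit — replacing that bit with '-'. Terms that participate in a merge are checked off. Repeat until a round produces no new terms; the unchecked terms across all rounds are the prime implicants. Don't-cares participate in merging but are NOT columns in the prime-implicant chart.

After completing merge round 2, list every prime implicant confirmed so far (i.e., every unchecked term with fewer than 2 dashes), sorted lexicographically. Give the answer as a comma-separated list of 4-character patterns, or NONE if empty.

Round 0: 0000✓ 0001✓ 0101✓ 0110✓ 0111✓ 1001✓ 1100✓ 1101✓ 1110✓
Round 1: -001✓ -101✓ -110 0-01✓ 000- 01-1 011- 1-01✓ 11-0 110-
Round 2: --01
PIs = {--01, -110, 000-, 01-1, 011-, 11-0, 110-}

-110, 000-, 01-1, 011-, 11-0, 110-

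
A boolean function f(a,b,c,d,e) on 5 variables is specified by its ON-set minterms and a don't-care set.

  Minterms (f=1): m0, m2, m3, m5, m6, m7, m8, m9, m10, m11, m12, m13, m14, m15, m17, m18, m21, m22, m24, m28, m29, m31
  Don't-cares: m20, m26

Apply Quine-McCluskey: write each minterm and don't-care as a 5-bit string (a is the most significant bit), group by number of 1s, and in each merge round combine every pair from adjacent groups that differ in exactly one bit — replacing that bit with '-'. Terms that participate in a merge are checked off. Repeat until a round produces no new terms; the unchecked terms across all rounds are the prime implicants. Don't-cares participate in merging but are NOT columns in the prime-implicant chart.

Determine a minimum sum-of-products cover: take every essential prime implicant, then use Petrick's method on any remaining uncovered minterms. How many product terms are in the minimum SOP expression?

8

[col 0] 00000*, 00010*, 00011*, 00101*, 00110*, 00111*, 01000*, 01001*, 01010*, 01011*, 01100*, 01101*, 01110*, 01111*, 10001*, 10010*, 10100*, 10101*, 10110*, 11000*, 11010*, 11100*, 11101*, 11111*
[col 1] -0010*, -0101*, -0110*, -1000*, -1010*, -1100*, -1101*, -1111*, 0-000*, 0-010*, 0-011*, 0-101*, 0-110*, 0-111*, 00-10*, 00-11*, 000-0*, 0001-*, 001-1*, 0011-*, 01-00*, 01-01*, 01-10*, 01-11*, 010-0*, 010-1*, 0100-*, 0101-*, 011-0*, 011-1*, 0110-*, 0111-*, 1-010*, 1-100*, 1-101*, 10-01, 10-10*, 101-0, 1010-*, 11-00*, 110-0*, 111-1*, 1110-*
[col 2] --010, --101, -0-10, -1-00, -10-0, -11-1, -110-, 0--10*, 0--11*, 0-0-0, 0-01-*, 0-1-1, 0-11-*, 00-1-*, 01--0*, 01--1*, 01-0-*, 01-1-*, 010--*, 011--*, 1-10-
[col 3] 0--1-, 01---
Prime implicants: --010, --101, -0-10, -1-00, -10-0, -11-1, -110-, 0--1-, 0-0-0, 0-1-1, 01---, 1-10-, 10-01, 101-0
PI chart (minterm → PIs covering it):
  0 | 0-0-0  (sole → essential)
  2 | --010,-0-10,0--1-,0-0-0
  3 | 0--1-  (sole → essential)
  5 | --101,0-1-1
  6 | -0-10,0--1-
  7 | 0--1-,0-1-1
  8 | -1-00,-10-0,0-0-0,01---
  9 | 01---  (sole → essential)
  10 | --010,-10-0,0--1-,0-0-0,01---
  11 | 0--1-,01---
  12 | -1-00,-110-,01---
  13 | --101,-11-1,-110-,0-1-1,01---
  14 | 0--1-,01---
  15 | -11-1,0--1-,0-1-1,01---
  17 | 10-01  (sole → essential)
  18 | --010,-0-10
  21 | --101,1-10-,10-01
  22 | -0-10,101-0
  24 | -1-00,-10-0
  28 | -1-00,-110-,1-10-
  29 | --101,-11-1,-110-,1-10-
  31 | -11-1  (sole → essential)
Essential prime implicants: -11-1, 0--1-, 0-0-0, 01---, 10-01
Petrick residual → --101, -0-10, -1-00
Minimum SOP uses 8 PIs: cd'e + b'de' + bd'e' + bce + a'd + a'c'e' + a'b + ab'd'e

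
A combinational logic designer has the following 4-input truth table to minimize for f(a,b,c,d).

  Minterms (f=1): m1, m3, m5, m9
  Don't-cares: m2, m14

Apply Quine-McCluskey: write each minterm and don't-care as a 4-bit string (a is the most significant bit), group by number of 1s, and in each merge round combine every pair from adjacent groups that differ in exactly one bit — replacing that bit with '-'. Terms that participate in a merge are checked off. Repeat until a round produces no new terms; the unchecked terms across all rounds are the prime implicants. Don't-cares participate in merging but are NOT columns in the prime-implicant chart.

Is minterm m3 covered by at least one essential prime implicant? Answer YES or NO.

[col 0] 0001*, 0010*, 0011*, 0101*, 1001*, 1110
[col 1] -001, 0-01, 00-1, 001-
Prime implicants: -001, 0-01, 00-1, 001-, 1110
PI chart (minterm → PIs covering it):
  1 | -001,0-01,00-1
  3 | 00-1,001-
  5 | 0-01  (sole → essential)
  9 | -001  (sole → essential)
Essential prime implicants: -001, 0-01

NO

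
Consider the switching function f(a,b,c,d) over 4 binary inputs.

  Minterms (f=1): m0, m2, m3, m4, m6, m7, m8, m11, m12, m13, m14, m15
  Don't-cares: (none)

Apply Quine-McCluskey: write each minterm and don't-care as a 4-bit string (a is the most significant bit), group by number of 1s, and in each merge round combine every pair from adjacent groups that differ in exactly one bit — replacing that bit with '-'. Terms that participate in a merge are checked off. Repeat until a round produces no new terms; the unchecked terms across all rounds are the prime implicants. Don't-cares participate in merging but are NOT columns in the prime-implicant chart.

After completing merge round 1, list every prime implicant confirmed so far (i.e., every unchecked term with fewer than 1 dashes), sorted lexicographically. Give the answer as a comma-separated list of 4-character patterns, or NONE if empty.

NONE

[col 0] 0000*, 0010*, 0011*, 0100*, 0110*, 0111*, 1000*, 1011*, 1100*, 1101*, 1110*, 1111*
[col 1] -000*, -011*, -100*, -110*, -111*, 0-00*, 0-10*, 0-11*, 00-0*, 001-*, 01-0*, 011-*, 1-00*, 1-11*, 11-0*, 11-1*, 110-*, 111-*
[col 2] --00, --11, -1-0, -11-, 0--0, 0-1-, 11--
Prime implicants: --00, --11, -1-0, -11-, 0--0, 0-1-, 11--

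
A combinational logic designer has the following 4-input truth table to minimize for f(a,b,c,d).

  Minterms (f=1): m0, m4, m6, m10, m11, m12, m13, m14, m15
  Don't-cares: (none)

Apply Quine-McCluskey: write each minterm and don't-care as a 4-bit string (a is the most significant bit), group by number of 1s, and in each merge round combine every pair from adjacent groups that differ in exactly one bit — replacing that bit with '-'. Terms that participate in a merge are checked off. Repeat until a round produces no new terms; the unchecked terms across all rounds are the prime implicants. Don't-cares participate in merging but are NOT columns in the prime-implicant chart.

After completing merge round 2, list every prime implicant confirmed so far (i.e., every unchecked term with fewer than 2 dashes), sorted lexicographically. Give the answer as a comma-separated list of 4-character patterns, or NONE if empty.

[col 0] 0000*, 0100*, 0110*, 1010*, 1011*, 1100*, 1101*, 1110*, 1111*
[col 1] -100*, -110*, 0-00, 01-0*, 1-10*, 1-11*, 101-*, 11-0*, 11-1*, 110-*, 111-*
[col 2] -1-0, 1-1-, 11--
Prime implicants: -1-0, 0-00, 1-1-, 11--

0-00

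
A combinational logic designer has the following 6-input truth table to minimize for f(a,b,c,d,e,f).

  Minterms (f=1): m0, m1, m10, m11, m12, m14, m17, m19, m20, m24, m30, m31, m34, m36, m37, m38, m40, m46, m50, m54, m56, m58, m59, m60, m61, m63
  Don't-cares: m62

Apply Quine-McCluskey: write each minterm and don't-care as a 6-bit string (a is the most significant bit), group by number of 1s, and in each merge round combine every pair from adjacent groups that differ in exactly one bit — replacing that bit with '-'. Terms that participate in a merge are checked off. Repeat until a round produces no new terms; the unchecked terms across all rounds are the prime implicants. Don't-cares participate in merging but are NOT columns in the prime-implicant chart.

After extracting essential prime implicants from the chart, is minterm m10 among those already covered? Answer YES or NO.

[col 0] 000000*, 000001*, 001010*, 001011*, 001100*, 001110*, 010001*, 010011*, 010100, 011000*, 011110*, 011111*, 100010*, 100100*, 100101*, 100110*, 101000*, 101110*, 110010*, 110110*, 111000*, 111010*, 111011*, 111100*, 111101*, 111110*, 111111*
[col 1] -01110*, -11000, -11110*, -11111*, 0-0001, 0-1110*, 00000-, 001-10, 00101-, 0011-0, 0100-1, 01111-*, 1-0010*, 1-0110*, 1-1000, 1-1110*, 10-110*, 100-10*, 1001-0, 10010-, 11-010*, 11-110*, 110-10*, 111-00*, 111-10*, 111-11*, 1110-0*, 11101-*, 1111-0*, 1111-1*, 11110-*, 11111-*
[col 2] --1110, -1111-, 1--110, 1-0-10, 11--10, 111--0, 111-1-, 1111--
Prime implicants: --1110, -11000, -1111-, 0-0001, 00000-, 001-10, 00101-, 0011-0, 0100-1, 010100, 1--110, 1-0-10, 1-1000, 1001-0, 10010-, 11--10, 111--0, 111-1-, 1111--
PI chart (minterm → PIs covering it):
  0 | 00000-  (sole → essential)
  1 | 0-0001,00000-
  10 | 001-10,00101-
  11 | 00101-  (sole → essential)
  12 | 0011-0  (sole → essential)
  14 | --1110,001-10,0011-0
  17 | 0-0001,0100-1
  19 | 0100-1  (sole → essential)
  20 | 010100  (sole → essential)
  24 | -11000  (sole → essential)
  30 | --1110,-1111-
  31 | -1111-  (sole → essential)
  34 | 1-0-10  (sole → essential)
  36 | 1001-0,10010-
  37 | 10010-  (sole → essential)
  38 | 1--110,1-0-10,1001-0
  40 | 1-1000  (sole → essential)
  46 | --1110,1--110
  50 | 1-0-10,11--10
  54 | 1--110,1-0-10,11--10
  56 | -11000,1-1000,111--0
  58 | 11--10,111--0,111-1-
  59 | 111-1-  (sole → essential)
  60 | 111--0,1111--
  61 | 1111--  (sole → essential)
  63 | -1111-,111-1-,1111--
Essential prime implicants: -11000, -1111-, 00000-, 00101-, 0011-0, 0100-1, 010100, 1-0-10, 1-1000, 10010-, 111-1-, 1111--

YES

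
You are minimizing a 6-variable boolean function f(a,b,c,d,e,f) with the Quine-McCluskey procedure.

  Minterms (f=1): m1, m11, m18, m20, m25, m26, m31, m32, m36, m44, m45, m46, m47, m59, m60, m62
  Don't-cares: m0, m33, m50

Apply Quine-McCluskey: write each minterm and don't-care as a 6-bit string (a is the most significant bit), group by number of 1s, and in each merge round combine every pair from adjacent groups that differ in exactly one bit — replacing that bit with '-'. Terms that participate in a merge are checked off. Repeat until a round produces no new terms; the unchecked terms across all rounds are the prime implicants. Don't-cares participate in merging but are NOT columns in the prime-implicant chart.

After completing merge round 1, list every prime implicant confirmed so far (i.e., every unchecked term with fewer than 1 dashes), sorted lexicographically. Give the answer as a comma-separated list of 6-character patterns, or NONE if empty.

001011, 010100, 011001, 011111, 111011

size-2^0 implicants → 000000(✓)  000001(✓)  001011  010010(✓)  010100  011001  011010(✓)  011111  100000(✓)  100001(✓)  100100(✓)  101100(✓)  101101(✓)  101110(✓)  101111(✓)  110010(✓)  111011  111100(✓)  111110(✓)
size-2^1 implicants → -00000(✓)  -00001(✓)  -10010  00000-(✓)  01-010  1-1100(✓)  1-1110(✓)  10-100  100-00  10000-(✓)  1011-0(✓)  1011-1(✓)  10110-(✓)  10111-(✓)  1111-0(✓)
size-2^2 implicants → -0000-  1-11-0  1011--
Unchecked terms (primes): -0000-, -10010, 001011, 01-010, 010100, 011001, 011111, 1-11-0, 10-100, 100-00, 1011--, 111011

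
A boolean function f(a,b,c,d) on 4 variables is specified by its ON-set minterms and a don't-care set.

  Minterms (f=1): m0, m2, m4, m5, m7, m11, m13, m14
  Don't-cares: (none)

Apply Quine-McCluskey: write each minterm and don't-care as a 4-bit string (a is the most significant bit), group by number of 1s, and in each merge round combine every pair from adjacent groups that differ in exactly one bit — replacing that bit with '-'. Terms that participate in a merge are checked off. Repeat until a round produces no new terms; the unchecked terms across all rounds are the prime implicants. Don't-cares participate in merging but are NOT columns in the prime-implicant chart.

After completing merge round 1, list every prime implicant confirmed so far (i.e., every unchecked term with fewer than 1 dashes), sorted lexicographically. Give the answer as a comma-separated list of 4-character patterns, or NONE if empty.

size-2^0 implicants → 0000(✓)  0010(✓)  0100(✓)  0101(✓)  0111(✓)  1011  1101(✓)  1110
size-2^1 implicants → -101  0-00  00-0  01-1  010-
Unchecked terms (primes): -101, 0-00, 00-0, 01-1, 010-, 1011, 1110

1011, 1110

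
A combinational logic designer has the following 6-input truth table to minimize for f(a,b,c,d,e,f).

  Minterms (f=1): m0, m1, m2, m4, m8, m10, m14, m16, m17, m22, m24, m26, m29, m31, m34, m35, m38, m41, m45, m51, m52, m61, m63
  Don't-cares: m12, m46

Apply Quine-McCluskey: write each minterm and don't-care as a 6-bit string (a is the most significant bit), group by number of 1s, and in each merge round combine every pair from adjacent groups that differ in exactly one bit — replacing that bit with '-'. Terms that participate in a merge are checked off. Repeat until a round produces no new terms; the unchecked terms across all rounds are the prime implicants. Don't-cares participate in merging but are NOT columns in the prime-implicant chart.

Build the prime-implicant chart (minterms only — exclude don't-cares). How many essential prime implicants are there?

[col 0] 000000*, 000001*, 000010*, 000100*, 001000*, 001010*, 001100*, 001110*, 010000*, 010001*, 010110, 011000*, 011010*, 011101*, 011111*, 100010*, 100011*, 100110*, 101001*, 101101*, 101110*, 110011*, 110100, 111101*, 111111*
[col 1] -00010, -01110, -11101*, -11111*, 0-0000*, 0-0001*, 0-1000*, 0-1010*, 00-000*, 00-010*, 00-100*, 000-00*, 0000-0*, 00000-*, 001-00*, 001-10*, 0010-0*, 0011-0*, 01-000*, 01000-*, 0110-0*, 0111-1*, 1-0011, 1-1101, 10-110, 100-10, 10001-, 101-01, 1111-1*
[col 2] -111-1, 0--000, 0-000-, 0-10-0, 00--00, 00-0-0, 001--0
Prime implicants: -00010, -01110, -111-1, 0--000, 0-000-, 0-10-0, 00--00, 00-0-0, 001--0, 010110, 1-0011, 1-1101, 10-110, 100-10, 10001-, 101-01, 110100
PI chart (minterm → PIs covering it):
  0 | 0--000,0-000-,00--00,00-0-0
  1 | 0-000-  (sole → essential)
  2 | -00010,00-0-0
  4 | 00--00  (sole → essential)
  8 | 0--000,0-10-0,00--00,00-0-0,001--0
  10 | 0-10-0,00-0-0,001--0
  14 | -01110,001--0
  16 | 0--000,0-000-
  17 | 0-000-  (sole → essential)
  22 | 010110  (sole → essential)
  24 | 0--000,0-10-0
  26 | 0-10-0  (sole → essential)
  29 | -111-1  (sole → essential)
  31 | -111-1  (sole → essential)
  34 | -00010,100-10,10001-
  35 | 1-0011,10001-
  38 | 10-110,100-10
  41 | 101-01  (sole → essential)
  45 | 1-1101,101-01
  51 | 1-0011  (sole → essential)
  52 | 110100  (sole → essential)
  61 | -111-1,1-1101
  63 | -111-1  (sole → essential)
Essential prime implicants: -111-1, 0-000-, 0-10-0, 00--00, 010110, 1-0011, 101-01, 110100

8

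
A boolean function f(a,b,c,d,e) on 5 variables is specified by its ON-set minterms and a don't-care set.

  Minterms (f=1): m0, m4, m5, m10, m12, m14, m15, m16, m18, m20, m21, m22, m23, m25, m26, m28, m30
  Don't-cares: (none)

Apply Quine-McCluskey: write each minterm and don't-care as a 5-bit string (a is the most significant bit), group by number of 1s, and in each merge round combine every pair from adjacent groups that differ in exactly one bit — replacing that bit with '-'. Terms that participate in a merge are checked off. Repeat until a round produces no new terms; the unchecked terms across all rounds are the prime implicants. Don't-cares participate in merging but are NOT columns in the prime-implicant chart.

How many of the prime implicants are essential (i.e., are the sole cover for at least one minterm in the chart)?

[col 0] 00000*, 00100*, 00101*, 01010*, 01100*, 01110*, 01111*, 10000*, 10010*, 10100*, 10101*, 10110*, 10111*, 11001, 11010*, 11100*, 11110*
[col 1] -0000*, -0100*, -0101*, -1010*, -1100*, -1110*, 0-100*, 00-00*, 0010-*, 01-10*, 011-0*, 0111-, 1-010*, 1-100*, 1-110*, 10-00*, 10-10*, 100-0*, 101-0*, 101-1*, 1010-*, 1011-*, 11-10*, 111-0*
[col 2] --100, -0-00, -010-, -1-10, -11-0, 1--10, 1-1-0, 10--0, 101--
Prime implicants: --100, -0-00, -010-, -1-10, -11-0, 0111-, 1--10, 1-1-0, 10--0, 101--, 11001
PI chart (minterm → PIs covering it):
  0 | -0-00  (sole → essential)
  4 | --100,-0-00,-010-
  5 | -010-  (sole → essential)
  10 | -1-10  (sole → essential)
  12 | --100,-11-0
  14 | -1-10,-11-0,0111-
  15 | 0111-  (sole → essential)
  16 | -0-00,10--0
  18 | 1--10,10--0
  20 | --100,-0-00,-010-,1-1-0,10--0,101--
  21 | -010-,101--
  22 | 1--10,1-1-0,10--0,101--
  23 | 101--  (sole → essential)
  25 | 11001  (sole → essential)
  26 | -1-10,1--10
  28 | --100,-11-0,1-1-0
  30 | -1-10,-11-0,1--10,1-1-0
Essential prime implicants: -0-00, -010-, -1-10, 0111-, 101--, 11001

6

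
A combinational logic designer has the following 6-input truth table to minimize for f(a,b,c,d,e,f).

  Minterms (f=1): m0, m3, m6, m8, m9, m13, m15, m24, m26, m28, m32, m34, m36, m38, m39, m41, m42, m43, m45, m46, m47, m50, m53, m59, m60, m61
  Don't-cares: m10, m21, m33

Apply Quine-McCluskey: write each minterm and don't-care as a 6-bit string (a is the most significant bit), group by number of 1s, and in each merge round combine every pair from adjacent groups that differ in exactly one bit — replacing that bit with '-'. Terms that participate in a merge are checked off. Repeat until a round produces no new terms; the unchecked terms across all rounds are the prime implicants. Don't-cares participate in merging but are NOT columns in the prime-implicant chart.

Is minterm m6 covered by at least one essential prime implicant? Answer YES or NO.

YES

[col 0] 000000*, 000011, 000110*, 001000*, 001001*, 001010*, 001101*, 001111*, 010101*, 011000*, 011010*, 011100*, 100000*, 100001*, 100010*, 100100*, 100110*, 100111*, 101001*, 101010*, 101011*, 101101*, 101110*, 101111*, 110010*, 110101*, 111011*, 111100*, 111101*
[col 1] -00000, -00110, -01001*, -01010, -01101*, -01111*, -10101, -11100, 0-1000*, 0-1010*, 00-000, 001-01*, 0010-0*, 00100-, 0011-1*, 011-00, 0110-0*, 1-0010, 1-1011, 1-1101, 10-001, 10-010*, 10-110*, 10-111*, 100-00*, 100-10*, 1000-0*, 10000-, 1001-0*, 10011-*, 101-01*, 101-10*, 101-11*, 1010-1*, 10101-*, 1011-1*, 10111-*, 11-101, 11110-
[col 2] -01-01, -011-1, 0-10-0, 10--10, 10-11-, 100--0, 101--1, 101-1-
Prime implicants: -00000, -00110, -01-01, -01010, -011-1, -10101, -11100, 0-10-0, 00-000, 000011, 00100-, 011-00, 1-0010, 1-1011, 1-1101, 10--10, 10-001, 10-11-, 100--0, 10000-, 101--1, 101-1-, 11-101, 11110-
PI chart (minterm → PIs covering it):
  0 | -00000,00-000
  3 | 000011  (sole → essential)
  6 | -00110  (sole → essential)
  8 | 0-10-0,00-000,00100-
  9 | -01-01,00100-
  13 | -01-01,-011-1
  15 | -011-1  (sole → essential)
  24 | 0-10-0,011-00
  26 | 0-10-0  (sole → essential)
  28 | -11100,011-00
  32 | -00000,100--0,10000-
  34 | 1-0010,10--10,100--0
  36 | 100--0  (sole → essential)
  38 | -00110,10--10,10-11-,100--0
  39 | 10-11-  (sole → essential)
  41 | -01-01,10-001,101--1
  42 | -01010,10--10,101-1-
  43 | 1-1011,101--1,101-1-
  45 | -01-01,-011-1,1-1101,101--1
  46 | 10--10,10-11-,101-1-
  47 | -011-1,10-11-,101--1,101-1-
  50 | 1-0010  (sole → essential)
  53 | -10101,11-101
  59 | 1-1011  (sole → essential)
  60 | -11100,11110-
  61 | 1-1101,11-101,11110-
Essential prime implicants: -00110, -011-1, 0-10-0, 000011, 1-0010, 1-1011, 10-11-, 100--0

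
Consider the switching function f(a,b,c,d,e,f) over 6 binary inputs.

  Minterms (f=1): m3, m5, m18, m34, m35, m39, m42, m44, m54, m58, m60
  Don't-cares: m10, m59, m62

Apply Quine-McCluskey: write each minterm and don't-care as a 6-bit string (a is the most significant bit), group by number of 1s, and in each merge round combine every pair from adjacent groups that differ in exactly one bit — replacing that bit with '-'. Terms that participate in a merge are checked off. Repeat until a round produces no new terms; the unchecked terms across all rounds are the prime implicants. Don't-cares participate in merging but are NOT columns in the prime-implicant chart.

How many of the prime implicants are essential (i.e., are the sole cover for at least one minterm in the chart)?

6

[col 0] 000011*, 000101, 001010*, 010010, 100010*, 100011*, 100111*, 101010*, 101100*, 110110*, 111010*, 111011*, 111100*, 111110*
[col 1] -00011, -01010, 1-1010, 1-1100, 10-010, 100-11, 10001-, 11-110, 111-10, 11101-, 1111-0
Prime implicants: -00011, -01010, 000101, 010010, 1-1010, 1-1100, 10-010, 100-11, 10001-, 11-110, 111-10, 11101-, 1111-0
PI chart (minterm → PIs covering it):
  3 | -00011  (sole → essential)
  5 | 000101  (sole → essential)
  18 | 010010  (sole → essential)
  34 | 10-010,10001-
  35 | -00011,100-11,10001-
  39 | 100-11  (sole → essential)
  42 | -01010,1-1010,10-010
  44 | 1-1100  (sole → essential)
  54 | 11-110  (sole → essential)
  58 | 1-1010,111-10,11101-
  60 | 1-1100,1111-0
Essential prime implicants: -00011, 000101, 010010, 1-1100, 100-11, 11-110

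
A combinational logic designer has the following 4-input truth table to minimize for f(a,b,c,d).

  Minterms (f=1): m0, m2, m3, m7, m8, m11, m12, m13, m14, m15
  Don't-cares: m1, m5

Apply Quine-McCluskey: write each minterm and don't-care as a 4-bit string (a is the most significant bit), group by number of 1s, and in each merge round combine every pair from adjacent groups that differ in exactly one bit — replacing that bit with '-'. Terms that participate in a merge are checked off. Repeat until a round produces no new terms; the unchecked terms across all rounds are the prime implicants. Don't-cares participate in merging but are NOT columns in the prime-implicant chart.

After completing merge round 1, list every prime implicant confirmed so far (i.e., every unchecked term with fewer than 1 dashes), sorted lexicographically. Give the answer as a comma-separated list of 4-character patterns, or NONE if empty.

NONE

Round 0: 0000✓ 0001✓ 0010✓ 0011✓ 0101✓ 0111✓ 1000✓ 1011✓ 1100✓ 1101✓ 1110✓ 1111✓
Round 1: -000 -011✓ -101✓ -111✓ 0-01✓ 0-11✓ 00-0✓ 00-1✓ 000-✓ 001-✓ 01-1✓ 1-00 1-11✓ 11-0✓ 11-1✓ 110-✓ 111-✓
Round 2: --11 -1-1 0--1 00-- 11--
PIs = {--11, -000, -1-1, 0--1, 00--, 1-00, 11--}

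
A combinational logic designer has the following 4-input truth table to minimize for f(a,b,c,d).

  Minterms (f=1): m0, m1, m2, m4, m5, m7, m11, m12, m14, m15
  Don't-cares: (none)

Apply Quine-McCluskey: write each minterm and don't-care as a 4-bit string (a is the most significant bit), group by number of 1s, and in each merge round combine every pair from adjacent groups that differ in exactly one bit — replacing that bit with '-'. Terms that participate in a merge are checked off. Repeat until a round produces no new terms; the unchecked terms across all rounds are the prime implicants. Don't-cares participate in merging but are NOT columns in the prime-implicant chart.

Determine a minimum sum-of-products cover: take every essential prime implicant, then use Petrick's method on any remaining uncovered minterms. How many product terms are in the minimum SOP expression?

size-2^0 implicants → 0000(✓)  0001(✓)  0010(✓)  0100(✓)  0101(✓)  0111(✓)  1011(✓)  1100(✓)  1110(✓)  1111(✓)
size-2^1 implicants → -100  -111  0-00(✓)  0-01(✓)  00-0  000-(✓)  01-1  010-(✓)  1-11  11-0  111-
size-2^2 implicants → 0-0-
Unchecked terms (primes): -100, -111, 0-0-, 00-0, 01-1, 1-11, 11-0, 111-
Minterm coverage:
  m0 ⊆ 0-0-,00-0
  m1 ⊆ 0-0- [E]
  m2 ⊆ 00-0 [E]
  m4 ⊆ -100,0-0-
  m5 ⊆ 0-0-,01-1
  m7 ⊆ -111,01-1
  m11 ⊆ 1-11 [E]
  m12 ⊆ -100,11-0
  m14 ⊆ 11-0,111-
  m15 ⊆ -111,1-11,111-
E = {0-0-, 00-0, 1-11}
Petrick residual → -111, 11-0
Cover = bcd + a'c' + a'b'd' + acd + abd'  |cover|=5

5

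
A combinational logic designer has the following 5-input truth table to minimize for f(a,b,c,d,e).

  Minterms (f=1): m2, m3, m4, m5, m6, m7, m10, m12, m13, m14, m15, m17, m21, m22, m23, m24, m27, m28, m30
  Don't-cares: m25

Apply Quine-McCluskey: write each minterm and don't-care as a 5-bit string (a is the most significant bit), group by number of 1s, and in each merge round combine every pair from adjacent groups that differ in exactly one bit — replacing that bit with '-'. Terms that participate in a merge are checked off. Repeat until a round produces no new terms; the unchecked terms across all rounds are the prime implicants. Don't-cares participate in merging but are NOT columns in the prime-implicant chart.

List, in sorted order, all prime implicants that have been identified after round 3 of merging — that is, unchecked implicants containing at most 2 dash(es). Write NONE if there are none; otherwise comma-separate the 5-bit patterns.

size-2^0 implicants → 00010(✓)  00011(✓)  00100(✓)  00101(✓)  00110(✓)  00111(✓)  01010(✓)  01100(✓)  01101(✓)  01110(✓)  01111(✓)  10001(✓)  10101(✓)  10110(✓)  10111(✓)  11000(✓)  11001(✓)  11011(✓)  11100(✓)  11110(✓)
size-2^1 implicants → -0101(✓)  -0110(✓)  -0111(✓)  -1100(✓)  -1110(✓)  0-010(✓)  0-100(✓)  0-101(✓)  0-110(✓)  0-111(✓)  00-10(✓)  00-11(✓)  0001-(✓)  001-0(✓)  001-1(✓)  0010-(✓)  0011-(✓)  01-10(✓)  011-0(✓)  011-1(✓)  0110-(✓)  0111-(✓)  1-001  1-110(✓)  10-01  101-1(✓)  1011-(✓)  11-00  110-1  1100-  111-0(✓)
size-2^2 implicants → --110  -01-1  -011-  -11-0  0--10  0-1-0(✓)  0-1-1(✓)  0-10-(✓)  0-11-(✓)  00-1-  001--(✓)  011--(✓)
size-2^3 implicants → 0-1--
Unchecked terms (primes): --110, -01-1, -011-, -11-0, 0--10, 0-1--, 00-1-, 1-001, 10-01, 11-00, 110-1, 1100-

--110, -01-1, -011-, -11-0, 0--10, 00-1-, 1-001, 10-01, 11-00, 110-1, 1100-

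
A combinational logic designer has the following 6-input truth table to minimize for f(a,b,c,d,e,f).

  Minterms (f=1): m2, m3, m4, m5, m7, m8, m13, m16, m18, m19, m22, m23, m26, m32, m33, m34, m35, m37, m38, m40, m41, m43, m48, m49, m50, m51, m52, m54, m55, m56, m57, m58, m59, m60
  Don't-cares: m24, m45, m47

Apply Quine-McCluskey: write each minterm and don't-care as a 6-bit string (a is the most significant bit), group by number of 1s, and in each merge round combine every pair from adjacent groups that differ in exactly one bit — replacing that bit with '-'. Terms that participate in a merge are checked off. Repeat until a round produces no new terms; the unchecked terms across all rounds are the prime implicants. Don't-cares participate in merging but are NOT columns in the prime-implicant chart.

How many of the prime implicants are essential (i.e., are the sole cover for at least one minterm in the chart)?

8

Round 0: 000010✓ 000011✓ 000100✓ 000101✓ 000111✓ 001000✓ 001101✓ 010000✓ 010010✓ 010011✓ 010110✓ 010111✓ 011000✓ 011010✓ 100000✓ 100001✓ 100010✓ 100011✓ 100101✓ 100110✓ 101000✓ 101001✓ 101011✓ 101101✓ 101111✓ 110000✓ 110001✓ 110010✓ 110011✓ 110100✓ 110110✓ 110111✓ 111000✓ 111001✓ 111010✓ 111011✓ 111100✓
Round 1: -00010✓ -00011✓ -00101✓ -01000✓ -01101✓ -10000✓ -10010✓ -10011✓ -10110✓ -10111✓ -11000✓ -11010✓ 0-0010✓ 0-0011✓ 0-0111✓ 0-1000✓ 00-101✓ 000-11✓ 00001-✓ 0001-1 00010- 01-000✓ 01-010✓ 010-10✓ 010-11✓ 0100-0✓ 01001-✓ 01011-✓ 0110-0✓ 1-0000✓ 1-0001✓ 1-0010✓ 1-0011✓ 1-0110✓ 1-1000✓ 1-1001✓ 1-1011✓ 10-000✓ 10-001✓ 10-011✓ 10-101✓ 100-01✓ 100-10✓ 1000-0✓ 1000-1✓ 10000-✓ 10001-✓ 101-01✓ 101-11✓ 1010-1✓ 10100-✓ 1011-1✓ 11-000✓ 11-001✓ 11-010✓ 11-011✓ 11-100✓ 110-00✓ 110-10✓ 110-11✓ 1100-0✓ 1100-1✓ 11000-✓ 11001-✓ 1101-0✓ 11011-✓ 111-00✓ 1110-0✓ 1110-1✓ 11100-✓ 11101-✓
Round 2: --0010✓ --0011✓ --1000 -0-101 -0001-✓ -1-000✓ -1-010✓ -10-10✓ -10-11✓ -100-0✓ -1001-✓ -1011-✓ -110-0✓ 0-0-11 0-001-✓ 01-0-0✓ 010-1-✓ 1--000✓ 1--001✓ 1--011✓ 1-0-10 1-00-0✓ 1-00-1✓ 1-000-✓ 1-001-✓ 1-10-1✓ 1-100-✓ 10--01 10-0-1✓ 10-00-✓ 1000--✓ 101--1 11--00 11-0-0✓ 11-0-1✓ 11-00-✓ 11-01-✓ 110--0 110-1-✓ 1100--✓ 1110--✓
Round 3: --001- -1-0-0 -10-1- 1--0-1 1--00- 1-00-- 11-0--
PIs = {--001-, --1000, -0-101, -1-0-0, -10-1-, 0-0-11, 0001-1, 00010-, 1--0-1, 1--00-, 1-0-10, 1-00--, 10--01, 101--1, 11--00, 11-0--, 110--0}
Coverage chart:
  m2: --001- ←essential
  m3: --001-,0-0-11
  m4: 00010- ←essential
  m5: -0-101,0001-1,00010-
  m7: 0-0-11,0001-1
  m8: --1000 ←essential
  m13: -0-101 ←essential
  m16: -1-0-0 ←essential
  m18: --001-,-1-0-0,-10-1-
  m19: --001-,-10-1-,0-0-11
  m22: -10-1- ←essential
  m23: -10-1-,0-0-11
  m26: -1-0-0 ←essential
  m32: 1--00-,1-00--
  m33: 1--0-1,1--00-,1-00--,10--01
  m34: --001-,1-0-10,1-00--
  m35: --001-,1--0-1,1-00--
  m37: -0-101,10--01
  m38: 1-0-10 ←essential
  m40: --1000,1--00-
  m41: 1--0-1,1--00-,10--01,101--1
  m43: 1--0-1,101--1
  m48: -1-0-0,1--00-,1-00--,11--00,11-0--,110--0
  m49: 1--0-1,1--00-,1-00--,11-0--
  m50: --001-,-1-0-0,-10-1-,1-0-10,1-00--,11-0--,110--0
  m51: --001-,-10-1-,1--0-1,1-00--,11-0--
  m52: 11--00,110--0
  m54: -10-1-,1-0-10,110--0
  m55: -10-1- ←essential
  m56: --1000,-1-0-0,1--00-,11--00,11-0--
  m57: 1--0-1,1--00-,11-0--
  m58: -1-0-0,11-0--
  m59: 1--0-1,11-0--
  m60: 11--00 ←essential
Essential: --001-, --1000, -0-101, -1-0-0, -10-1-, 00010-, 1-0-10, 11--00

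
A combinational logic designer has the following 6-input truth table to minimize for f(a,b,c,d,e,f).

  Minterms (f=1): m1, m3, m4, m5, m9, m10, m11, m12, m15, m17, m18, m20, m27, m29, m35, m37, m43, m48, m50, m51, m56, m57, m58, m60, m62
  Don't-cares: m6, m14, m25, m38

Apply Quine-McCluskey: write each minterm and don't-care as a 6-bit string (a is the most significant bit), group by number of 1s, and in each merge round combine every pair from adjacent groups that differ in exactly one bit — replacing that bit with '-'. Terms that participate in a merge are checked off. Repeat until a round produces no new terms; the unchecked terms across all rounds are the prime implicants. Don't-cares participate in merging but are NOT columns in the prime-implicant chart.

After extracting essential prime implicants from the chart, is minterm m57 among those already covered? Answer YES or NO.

[col 0] 000001*, 000011*, 000100*, 000101*, 000110*, 001001*, 001010*, 001011*, 001100*, 001110*, 001111*, 010001*, 010010*, 010100*, 011001*, 011011*, 011101*, 100011*, 100101*, 100110*, 101011*, 110000*, 110010*, 110011*, 111000*, 111001*, 111010*, 111100*, 111110*
[col 1] -00011*, -00101, -00110, -01011*, -10010, -11001, 0-0001*, 0-0100, 0-1001*, 0-1011*, 00-001*, 00-011*, 00-100*, 00-110*, 000-01, 0000-1*, 0001-0*, 00010-, 001-10*, 001-11*, 0010-1*, 00101-*, 0011-0*, 00111-*, 01-001*, 011-01, 0110-1*, 1-0011, 10-011*, 11-000*, 11-010*, 1100-0*, 11001-, 111-00*, 111-10*, 1110-0*, 11100-, 1111-0*
[col 2] -0-011, 0--001, 0-10-1, 00-0-1, 00-1-0, 001-1-, 11-0-0, 111--0
Prime implicants: -0-011, -00101, -00110, -10010, -11001, 0--001, 0-0100, 0-10-1, 00-0-1, 00-1-0, 000-01, 00010-, 001-1-, 011-01, 1-0011, 11-0-0, 11001-, 111--0, 11100-
PI chart (minterm → PIs covering it):
  1 | 0--001,00-0-1,000-01
  3 | -0-011,00-0-1
  4 | 0-0100,00-1-0,00010-
  5 | -00101,000-01,00010-
  9 | 0--001,0-10-1,00-0-1
  10 | 001-1-  (sole → essential)
  11 | -0-011,0-10-1,00-0-1,001-1-
  12 | 00-1-0  (sole → essential)
  15 | 001-1-  (sole → essential)
  17 | 0--001  (sole → essential)
  18 | -10010  (sole → essential)
  20 | 0-0100  (sole → essential)
  27 | 0-10-1  (sole → essential)
  29 | 011-01  (sole → essential)
  35 | -0-011,1-0011
  37 | -00101  (sole → essential)
  43 | -0-011  (sole → essential)
  48 | 11-0-0  (sole → essential)
  50 | -10010,11-0-0,11001-
  51 | 1-0011,11001-
  56 | 11-0-0,111--0,11100-
  57 | -11001,11100-
  58 | 11-0-0,111--0
  60 | 111--0  (sole → essential)
  62 | 111--0  (sole → essential)
Essential prime implicants: -0-011, -00101, -10010, 0--001, 0-0100, 0-10-1, 00-1-0, 001-1-, 011-01, 11-0-0, 111--0

NO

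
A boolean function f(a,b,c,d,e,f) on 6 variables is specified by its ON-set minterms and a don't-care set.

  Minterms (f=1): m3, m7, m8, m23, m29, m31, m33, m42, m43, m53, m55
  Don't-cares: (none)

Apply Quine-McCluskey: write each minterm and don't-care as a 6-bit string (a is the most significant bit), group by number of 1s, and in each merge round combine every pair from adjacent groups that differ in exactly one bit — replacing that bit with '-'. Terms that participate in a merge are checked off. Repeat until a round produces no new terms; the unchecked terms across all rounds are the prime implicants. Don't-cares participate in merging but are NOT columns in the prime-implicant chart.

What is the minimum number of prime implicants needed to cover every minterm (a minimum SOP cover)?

7

size-2^0 implicants → 000011(✓)  000111(✓)  001000  010111(✓)  011101(✓)  011111(✓)  100001  101010(✓)  101011(✓)  110101(✓)  110111(✓)
size-2^1 implicants → -10111  0-0111  000-11  01-111  0111-1  10101-  1101-1
Unchecked terms (primes): -10111, 0-0111, 000-11, 001000, 01-111, 0111-1, 100001, 10101-, 1101-1
Minterm coverage:
  m3 ⊆ 000-11 [E]
  m7 ⊆ 0-0111,000-11
  m8 ⊆ 001000 [E]
  m23 ⊆ -10111,0-0111,01-111
  m29 ⊆ 0111-1 [E]
  m31 ⊆ 01-111,0111-1
  m33 ⊆ 100001 [E]
  m42 ⊆ 10101- [E]
  m43 ⊆ 10101- [E]
  m53 ⊆ 1101-1 [E]
  m55 ⊆ -10111,1101-1
E = {000-11, 001000, 0111-1, 100001, 10101-, 1101-1}
Petrick residual → -10111
Cover = bc'def + a'b'c'ef + a'b'cd'e'f' + a'bcdf + ab'c'd'e'f + ab'cd'e + abc'df  |cover|=7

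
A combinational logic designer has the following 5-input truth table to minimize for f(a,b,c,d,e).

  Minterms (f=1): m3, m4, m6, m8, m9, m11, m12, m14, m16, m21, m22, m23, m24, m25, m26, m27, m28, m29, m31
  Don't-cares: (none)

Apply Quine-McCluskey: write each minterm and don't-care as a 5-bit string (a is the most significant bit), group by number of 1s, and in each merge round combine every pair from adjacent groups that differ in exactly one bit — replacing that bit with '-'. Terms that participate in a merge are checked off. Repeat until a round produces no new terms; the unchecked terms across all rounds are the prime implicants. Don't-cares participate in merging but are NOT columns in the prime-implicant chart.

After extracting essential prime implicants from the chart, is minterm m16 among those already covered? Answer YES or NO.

Round 0: 00011✓ 00100✓ 00110✓ 01000✓ 01001✓ 01011✓ 01100✓ 01110✓ 10000✓ 10101✓ 10110✓ 10111✓ 11000✓ 11001✓ 11010✓ 11011✓ 11100✓ 11101✓ 11111✓
Round 1: -0110 -1000✓ -1001✓ -1011✓ -1100✓ 0-011 0-100✓ 0-110✓ 001-0✓ 01-00✓ 010-1✓ 0100-✓ 011-0✓ 1-000 1-101✓ 1-111✓ 101-1✓ 1011- 11-00✓ 11-01✓ 11-11✓ 110-0✓ 110-1✓ 1100-✓ 1101-✓ 111-1✓ 1110-✓
Round 2: -1-00 -10-1 -100- 0-1-0 1-1-1 11--1 11-0- 110--
PIs = {-0110, -1-00, -10-1, -100-, 0-011, 0-1-0, 1-000, 1-1-1, 1011-, 11--1, 11-0-, 110--}
Coverage chart:
  m3: 0-011 ←essential
  m4: 0-1-0 ←essential
  m6: -0110,0-1-0
  m8: -1-00,-100-
  m9: -10-1,-100-
  m11: -10-1,0-011
  m12: -1-00,0-1-0
  m14: 0-1-0 ←essential
  m16: 1-000 ←essential
  m21: 1-1-1 ←essential
  m22: -0110,1011-
  m23: 1-1-1,1011-
  m24: -1-00,-100-,1-000,11-0-,110--
  m25: -10-1,-100-,11--1,11-0-,110--
  m26: 110-- ←essential
  m27: -10-1,11--1,110--
  m28: -1-00,11-0-
  m29: 1-1-1,11--1,11-0-
  m31: 1-1-1,11--1
Essential: 0-011, 0-1-0, 1-000, 1-1-1, 110--

YES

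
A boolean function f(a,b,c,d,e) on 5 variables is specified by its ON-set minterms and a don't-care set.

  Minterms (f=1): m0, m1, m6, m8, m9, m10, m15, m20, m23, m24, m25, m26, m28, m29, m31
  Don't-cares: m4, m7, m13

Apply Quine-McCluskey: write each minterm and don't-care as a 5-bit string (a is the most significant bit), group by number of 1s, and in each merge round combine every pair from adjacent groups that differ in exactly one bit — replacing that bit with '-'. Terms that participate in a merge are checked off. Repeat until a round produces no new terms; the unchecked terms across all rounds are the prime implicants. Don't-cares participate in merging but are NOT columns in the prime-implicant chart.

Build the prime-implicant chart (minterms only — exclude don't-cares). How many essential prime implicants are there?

[col 0] 00000*, 00001*, 00100*, 00110*, 00111*, 01000*, 01001*, 01010*, 01101*, 01111*, 10100*, 10111*, 11000*, 11001*, 11010*, 11100*, 11101*, 11111*
[col 1] -0100, -0111*, -1000*, -1001*, -1010*, -1101*, -1111*, 0-000*, 0-001*, 0-111*, 00-00, 0000-*, 001-0, 0011-, 01-01*, 010-0*, 0100-*, 011-1*, 1-100, 1-111*, 11-00*, 11-01*, 110-0*, 1100-*, 111-1*, 1110-*
[col 2] --111, -1-01, -10-0, -100-, -11-1, 0-00-, 11-0-
Prime implicants: --111, -0100, -1-01, -10-0, -100-, -11-1, 0-00-, 00-00, 001-0, 0011-, 1-100, 11-0-
PI chart (minterm → PIs covering it):
  0 | 0-00-,00-00
  1 | 0-00-  (sole → essential)
  6 | 001-0,0011-
  8 | -10-0,-100-,0-00-
  9 | -1-01,-100-,0-00-
  10 | -10-0  (sole → essential)
  15 | --111,-11-1
  20 | -0100,1-100
  23 | --111  (sole → essential)
  24 | -10-0,-100-,11-0-
  25 | -1-01,-100-,11-0-
  26 | -10-0  (sole → essential)
  28 | 1-100,11-0-
  29 | -1-01,-11-1,11-0-
  31 | --111,-11-1
Essential prime implicants: --111, -10-0, 0-00-

3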